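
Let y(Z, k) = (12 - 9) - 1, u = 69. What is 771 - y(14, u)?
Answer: 769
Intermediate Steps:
y(Z, k) = 2 (y(Z, k) = 3 - 1 = 2)
771 - y(14, u) = 771 - 1*2 = 771 - 2 = 769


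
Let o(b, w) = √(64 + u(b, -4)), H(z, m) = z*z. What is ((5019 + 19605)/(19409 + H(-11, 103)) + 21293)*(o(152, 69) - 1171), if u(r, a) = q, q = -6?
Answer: -27055103683/1085 + 23104273*√58/1085 ≈ -2.4773e+7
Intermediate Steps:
u(r, a) = -6
H(z, m) = z²
o(b, w) = √58 (o(b, w) = √(64 - 6) = √58)
((5019 + 19605)/(19409 + H(-11, 103)) + 21293)*(o(152, 69) - 1171) = ((5019 + 19605)/(19409 + (-11)²) + 21293)*(√58 - 1171) = (24624/(19409 + 121) + 21293)*(-1171 + √58) = (24624/19530 + 21293)*(-1171 + √58) = (24624*(1/19530) + 21293)*(-1171 + √58) = (1368/1085 + 21293)*(-1171 + √58) = 23104273*(-1171 + √58)/1085 = -27055103683/1085 + 23104273*√58/1085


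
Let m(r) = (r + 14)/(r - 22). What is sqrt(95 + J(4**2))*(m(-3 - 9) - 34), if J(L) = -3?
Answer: -1158*sqrt(23)/17 ≈ -326.68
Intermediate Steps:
m(r) = (14 + r)/(-22 + r)
sqrt(95 + J(4**2))*(m(-3 - 9) - 34) = sqrt(95 - 3)*((14 + (-3 - 9))/(-22 + (-3 - 9)) - 34) = sqrt(92)*((14 - 12)/(-22 - 12) - 34) = (2*sqrt(23))*(2/(-34) - 34) = (2*sqrt(23))*(-1/34*2 - 34) = (2*sqrt(23))*(-1/17 - 34) = (2*sqrt(23))*(-579/17) = -1158*sqrt(23)/17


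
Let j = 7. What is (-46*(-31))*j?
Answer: 9982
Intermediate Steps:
(-46*(-31))*j = -46*(-31)*7 = 1426*7 = 9982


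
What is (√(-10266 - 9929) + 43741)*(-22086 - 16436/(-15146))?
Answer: -7315641133460/7573 - 167249060*I*√20195/7573 ≈ -9.6602e+8 - 3.1385e+6*I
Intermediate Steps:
(√(-10266 - 9929) + 43741)*(-22086 - 16436/(-15146)) = (√(-20195) + 43741)*(-22086 - 16436*(-1/15146)) = (I*√20195 + 43741)*(-22086 + 8218/7573) = (43741 + I*√20195)*(-167249060/7573) = -7315641133460/7573 - 167249060*I*√20195/7573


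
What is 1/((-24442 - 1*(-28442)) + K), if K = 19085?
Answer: 1/23085 ≈ 4.3318e-5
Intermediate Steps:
1/((-24442 - 1*(-28442)) + K) = 1/((-24442 - 1*(-28442)) + 19085) = 1/((-24442 + 28442) + 19085) = 1/(4000 + 19085) = 1/23085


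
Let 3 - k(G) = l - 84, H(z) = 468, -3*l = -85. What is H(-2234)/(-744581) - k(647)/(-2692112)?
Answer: -228042437/375842895951 ≈ -0.00060675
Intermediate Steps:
l = 85/3 (l = -⅓*(-85) = 85/3 ≈ 28.333)
k(G) = 176/3 (k(G) = 3 - (85/3 - 84) = 3 - 1*(-167/3) = 3 + 167/3 = 176/3)
H(-2234)/(-744581) - k(647)/(-2692112) = 468/(-744581) - 1*176/3/(-2692112) = 468*(-1/744581) - 176/3*(-1/2692112) = -468/744581 + 11/504771 = -228042437/375842895951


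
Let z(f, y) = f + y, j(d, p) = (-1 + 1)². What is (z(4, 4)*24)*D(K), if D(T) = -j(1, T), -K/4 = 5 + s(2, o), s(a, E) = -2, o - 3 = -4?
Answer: 0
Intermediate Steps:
o = -1 (o = 3 - 4 = -1)
j(d, p) = 0 (j(d, p) = 0² = 0)
K = -12 (K = -4*(5 - 2) = -4*3 = -12)
D(T) = 0 (D(T) = -1*0 = 0)
(z(4, 4)*24)*D(K) = ((4 + 4)*24)*0 = (8*24)*0 = 192*0 = 0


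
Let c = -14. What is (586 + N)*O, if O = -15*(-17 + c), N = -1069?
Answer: -224595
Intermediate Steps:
O = 465 (O = -15*(-17 - 14) = -15*(-31) = 465)
(586 + N)*O = (586 - 1069)*465 = -483*465 = -224595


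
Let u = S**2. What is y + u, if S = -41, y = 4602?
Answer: 6283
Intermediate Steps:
u = 1681 (u = (-41)**2 = 1681)
y + u = 4602 + 1681 = 6283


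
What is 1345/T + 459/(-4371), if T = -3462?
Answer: -2489351/5044134 ≈ -0.49351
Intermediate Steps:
1345/T + 459/(-4371) = 1345/(-3462) + 459/(-4371) = 1345*(-1/3462) + 459*(-1/4371) = -1345/3462 - 153/1457 = -2489351/5044134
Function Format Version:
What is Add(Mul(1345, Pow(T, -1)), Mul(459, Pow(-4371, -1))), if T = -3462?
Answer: Rational(-2489351, 5044134) ≈ -0.49351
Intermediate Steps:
Add(Mul(1345, Pow(T, -1)), Mul(459, Pow(-4371, -1))) = Add(Mul(1345, Pow(-3462, -1)), Mul(459, Pow(-4371, -1))) = Add(Mul(1345, Rational(-1, 3462)), Mul(459, Rational(-1, 4371))) = Add(Rational(-1345, 3462), Rational(-153, 1457)) = Rational(-2489351, 5044134)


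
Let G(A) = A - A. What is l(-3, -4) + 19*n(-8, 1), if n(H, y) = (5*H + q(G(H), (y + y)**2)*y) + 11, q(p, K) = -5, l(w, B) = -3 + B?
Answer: -653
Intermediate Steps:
G(A) = 0
n(H, y) = 11 - 5*y + 5*H (n(H, y) = (5*H - 5*y) + 11 = (-5*y + 5*H) + 11 = 11 - 5*y + 5*H)
l(-3, -4) + 19*n(-8, 1) = (-3 - 4) + 19*(11 - 5*1 + 5*(-8)) = -7 + 19*(11 - 5 - 40) = -7 + 19*(-34) = -7 - 646 = -653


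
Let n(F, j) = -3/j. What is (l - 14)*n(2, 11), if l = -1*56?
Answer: 210/11 ≈ 19.091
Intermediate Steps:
l = -56
(l - 14)*n(2, 11) = (-56 - 14)*(-3/11) = -(-210)/11 = -70*(-3/11) = 210/11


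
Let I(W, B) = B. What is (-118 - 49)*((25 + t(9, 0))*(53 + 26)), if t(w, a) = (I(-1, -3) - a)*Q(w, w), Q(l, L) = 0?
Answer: -329825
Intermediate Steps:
t(w, a) = 0 (t(w, a) = (-3 - a)*0 = 0)
(-118 - 49)*((25 + t(9, 0))*(53 + 26)) = (-118 - 49)*((25 + 0)*(53 + 26)) = -4175*79 = -167*1975 = -329825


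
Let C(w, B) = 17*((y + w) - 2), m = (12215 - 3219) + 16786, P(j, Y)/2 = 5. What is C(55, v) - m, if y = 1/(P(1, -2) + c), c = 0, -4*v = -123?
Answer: -248793/10 ≈ -24879.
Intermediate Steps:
v = 123/4 (v = -¼*(-123) = 123/4 ≈ 30.750)
P(j, Y) = 10 (P(j, Y) = 2*5 = 10)
y = ⅒ (y = 1/(10 + 0) = 1/10 = ⅒ ≈ 0.10000)
m = 25782 (m = 8996 + 16786 = 25782)
C(w, B) = -323/10 + 17*w (C(w, B) = 17*((⅒ + w) - 2) = 17*(-19/10 + w) = -323/10 + 17*w)
C(55, v) - m = (-323/10 + 17*55) - 1*25782 = (-323/10 + 935) - 25782 = 9027/10 - 25782 = -248793/10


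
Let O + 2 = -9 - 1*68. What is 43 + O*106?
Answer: -8331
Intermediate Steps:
O = -79 (O = -2 + (-9 - 1*68) = -2 + (-9 - 68) = -2 - 77 = -79)
43 + O*106 = 43 - 79*106 = 43 - 8374 = -8331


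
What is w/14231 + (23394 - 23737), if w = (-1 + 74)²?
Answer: -4875904/14231 ≈ -342.63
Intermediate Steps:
w = 5329 (w = 73² = 5329)
w/14231 + (23394 - 23737) = 5329/14231 + (23394 - 23737) = 5329*(1/14231) - 343 = 5329/14231 - 343 = -4875904/14231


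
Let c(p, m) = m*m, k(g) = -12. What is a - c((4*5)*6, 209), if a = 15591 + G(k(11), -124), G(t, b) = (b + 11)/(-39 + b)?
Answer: -4578557/163 ≈ -28089.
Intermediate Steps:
c(p, m) = m²
G(t, b) = (11 + b)/(-39 + b)
a = 2541446/163 (a = 15591 + (11 - 124)/(-39 - 124) = 15591 - 113/(-163) = 15591 - 1/163*(-113) = 15591 + 113/163 = 2541446/163 ≈ 15592.)
a - c((4*5)*6, 209) = 2541446/163 - 1*209² = 2541446/163 - 1*43681 = 2541446/163 - 43681 = -4578557/163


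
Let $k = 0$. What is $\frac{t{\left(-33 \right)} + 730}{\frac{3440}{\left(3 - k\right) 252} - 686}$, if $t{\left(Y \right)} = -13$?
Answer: $- \frac{135513}{128794} \approx -1.0522$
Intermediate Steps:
$\frac{t{\left(-33 \right)} + 730}{\frac{3440}{\left(3 - k\right) 252} - 686} = \frac{-13 + 730}{\frac{3440}{\left(3 - 0\right) 252} - 686} = \frac{717}{\frac{3440}{\left(3 + 0\right) 252} - 686} = \frac{717}{\frac{3440}{3 \cdot 252} - 686} = \frac{717}{\frac{3440}{756} - 686} = \frac{717}{3440 \cdot \frac{1}{756} - 686} = \frac{717}{\frac{860}{189} - 686} = \frac{717}{- \frac{128794}{189}} = 717 \left(- \frac{189}{128794}\right) = - \frac{135513}{128794}$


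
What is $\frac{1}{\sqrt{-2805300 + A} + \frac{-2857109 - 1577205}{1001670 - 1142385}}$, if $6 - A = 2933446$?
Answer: $\frac{311987247255}{56825398338003548} - \frac{19800711225 i \sqrt{1434685}}{56825398338003548} \approx 5.4903 \cdot 10^{-6} - 0.00041737 i$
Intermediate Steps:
$A = -2933440$ ($A = 6 - 2933446 = -2933440$)
$\frac{1}{\sqrt{-2805300 + A} + \frac{-2857109 - 1577205}{1001670 - 1142385}} = \frac{1}{\sqrt{-2805300 - 2933440} + \frac{-2857109 - 1577205}{1001670 - 1142385}} = \frac{1}{\sqrt{-5738740} - \frac{4434314}{-140715}} = \frac{1}{2 i \sqrt{1434685} - - \frac{4434314}{140715}} = \frac{1}{2 i \sqrt{1434685} + \frac{4434314}{140715}} = \frac{1}{\frac{4434314}{140715} + 2 i \sqrt{1434685}}$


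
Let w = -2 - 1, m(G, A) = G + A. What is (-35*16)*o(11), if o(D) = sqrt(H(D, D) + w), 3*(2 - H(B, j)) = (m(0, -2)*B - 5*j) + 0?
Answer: -560*sqrt(222)/3 ≈ -2781.3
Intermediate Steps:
m(G, A) = A + G
w = -3
H(B, j) = 2 + 2*B/3 + 5*j/3 (H(B, j) = 2 - (((-2 + 0)*B - 5*j) + 0)/3 = 2 - ((-2*B - 5*j) + 0)/3 = 2 - ((-5*j - 2*B) + 0)/3 = 2 - (-5*j - 2*B)/3 = 2 + (2*B/3 + 5*j/3) = 2 + 2*B/3 + 5*j/3)
o(D) = sqrt(-1 + 7*D/3) (o(D) = sqrt((2 + 2*D/3 + 5*D/3) - 3) = sqrt((2 + 7*D/3) - 3) = sqrt(-1 + 7*D/3))
(-35*16)*o(11) = (-35*16)*(sqrt(-9 + 21*11)/3) = -560*sqrt(-9 + 231)/3 = -560*sqrt(222)/3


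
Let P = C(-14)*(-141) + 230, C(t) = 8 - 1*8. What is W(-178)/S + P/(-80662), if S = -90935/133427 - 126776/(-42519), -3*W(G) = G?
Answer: 13574270305167573/526274221464797 ≈ 25.793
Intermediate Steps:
W(G) = -G/3
C(t) = 0 (C(t) = 8 - 8 = 0)
S = 13048876087/5673182613 (S = -90935*1/133427 - 126776*(-1/42519) = -90935/133427 + 126776/42519 = 13048876087/5673182613 ≈ 2.3001)
P = 230 (P = 0*(-141) + 230 = 0 + 230 = 230)
W(-178)/S + P/(-80662) = (-1/3*(-178))/(13048876087/5673182613) + 230/(-80662) = (178/3)*(5673182613/13048876087) + 230*(-1/80662) = 336608835038/13048876087 - 115/40331 = 13574270305167573/526274221464797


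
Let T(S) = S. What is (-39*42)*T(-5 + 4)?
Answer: 1638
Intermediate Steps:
(-39*42)*T(-5 + 4) = (-39*42)*(-5 + 4) = -1638*(-1) = 1638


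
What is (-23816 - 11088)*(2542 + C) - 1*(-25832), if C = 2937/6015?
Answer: -177877943696/2005 ≈ -8.8717e+7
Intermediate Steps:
C = 979/2005 (C = 2937*(1/6015) = 979/2005 ≈ 0.48828)
(-23816 - 11088)*(2542 + C) - 1*(-25832) = (-23816 - 11088)*(2542 + 979/2005) - 1*(-25832) = -34904*5097689/2005 + 25832 = -177929736856/2005 + 25832 = -177877943696/2005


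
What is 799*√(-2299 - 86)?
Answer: 2397*I*√265 ≈ 39020.0*I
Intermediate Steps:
799*√(-2299 - 86) = 799*√(-2385) = 799*(3*I*√265) = 2397*I*√265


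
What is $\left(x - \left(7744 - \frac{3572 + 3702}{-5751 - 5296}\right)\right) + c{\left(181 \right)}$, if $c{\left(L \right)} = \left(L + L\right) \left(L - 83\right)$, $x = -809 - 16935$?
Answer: $\frac{110330162}{11047} \approx 9987.3$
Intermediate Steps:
$x = -17744$
$c{\left(L \right)} = 2 L \left(-83 + L\right)$
$\left(x - \left(7744 - \frac{3572 + 3702}{-5751 - 5296}\right)\right) + c{\left(181 \right)} = \left(-17744 - \left(7744 - \frac{3572 + 3702}{-5751 - 5296}\right)\right) + 2 \cdot 181 \left(-83 + 181\right) = \left(-17744 - \left(7744 + \frac{7274}{11047}\right)\right) + 2 \cdot 181 \cdot 98 = \left(-17744 + \left(\left(7274 \left(- \frac{1}{11047}\right) - 4541\right) - 3203\right)\right) + 35476 = \left(-17744 - \frac{85555242}{11047}\right) + 35476 = - \frac{281573210}{11047} + 35476 = \frac{110330162}{11047}$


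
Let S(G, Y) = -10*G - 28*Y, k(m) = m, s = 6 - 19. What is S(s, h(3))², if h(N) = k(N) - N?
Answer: 16900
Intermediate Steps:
s = -13
h(N) = 0 (h(N) = N - N = 0)
S(G, Y) = -28*Y - 10*G
S(s, h(3))² = (-28*0 - 10*(-13))² = (0 + 130)² = 130² = 16900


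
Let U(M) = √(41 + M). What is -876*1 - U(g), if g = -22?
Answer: -876 - √19 ≈ -880.36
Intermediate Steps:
-876*1 - U(g) = -876*1 - √(41 - 22) = -876 - √19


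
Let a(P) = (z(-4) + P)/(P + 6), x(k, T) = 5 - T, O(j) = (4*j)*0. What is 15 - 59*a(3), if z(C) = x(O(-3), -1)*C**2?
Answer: -634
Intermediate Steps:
O(j) = 0
z(C) = 6*C**2 (z(C) = (5 - 1*(-1))*C**2 = (5 + 1)*C**2 = 6*C**2)
a(P) = (96 + P)/(6 + P) (a(P) = (6*(-4)**2 + P)/(P + 6) = (6*16 + P)/(6 + P) = (96 + P)/(6 + P))
15 - 59*a(3) = 15 - 59*(96 + 3)/(6 + 3) = 15 - 59*99/9 = 15 - 59*11 = 15 - 649 = -634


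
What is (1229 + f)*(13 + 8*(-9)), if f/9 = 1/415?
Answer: -30092596/415 ≈ -72512.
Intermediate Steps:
f = 9/415 ≈ 0.021687
(1229 + f)*(13 + 8*(-9)) = (1229 + 9/415)*(13 + 8*(-9)) = 510044*(13 - 72)/415 = (510044/415)*(-59) = -30092596/415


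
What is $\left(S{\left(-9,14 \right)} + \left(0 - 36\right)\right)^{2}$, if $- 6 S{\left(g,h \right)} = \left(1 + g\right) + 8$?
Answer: $1296$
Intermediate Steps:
$S{\left(g,h \right)} = - \frac{3}{2} - \frac{g}{6}$ ($S{\left(g,h \right)} = - \frac{\left(1 + g\right) + 8}{6} = - \frac{9 + g}{6} = - \frac{3}{2} - \frac{g}{6}$)
$\left(S{\left(-9,14 \right)} + \left(0 - 36\right)\right)^{2} = \left(\left(- \frac{3}{2} - - \frac{3}{2}\right) + \left(0 - 36\right)\right)^{2} = \left(\left(- \frac{3}{2} + \frac{3}{2}\right) + \left(0 - 36\right)\right)^{2} = \left(0 - 36\right)^{2} = \left(-36\right)^{2} = 1296$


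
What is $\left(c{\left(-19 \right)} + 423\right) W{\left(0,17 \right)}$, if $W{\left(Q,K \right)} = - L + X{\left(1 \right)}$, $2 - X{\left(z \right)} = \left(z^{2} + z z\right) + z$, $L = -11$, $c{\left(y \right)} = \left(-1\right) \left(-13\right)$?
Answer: $4360$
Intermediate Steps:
$c{\left(y \right)} = 13$
$X{\left(z \right)} = 2 - z - 2 z^{2}$ ($X{\left(z \right)} = 2 - \left(\left(z^{2} + z z\right) + z\right) = 2 - \left(\left(z^{2} + z^{2}\right) + z\right) = 2 - \left(2 z^{2} + z\right) = 2 - \left(z + 2 z^{2}\right) = 2 - z - 2 z^{2}$)
$W{\left(Q,K \right)} = 10$ ($W{\left(Q,K \right)} = \left(-1\right) \left(-11\right) - \left(-1 + 2\right) = 11 - 1 = 10$)
$\left(c{\left(-19 \right)} + 423\right) W{\left(0,17 \right)} = \left(13 + 423\right) 10 = 436 \cdot 10 = 4360$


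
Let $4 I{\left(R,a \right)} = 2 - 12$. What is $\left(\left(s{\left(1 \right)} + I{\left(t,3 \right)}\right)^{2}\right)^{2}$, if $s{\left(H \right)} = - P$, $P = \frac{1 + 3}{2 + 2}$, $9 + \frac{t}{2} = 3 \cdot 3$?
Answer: $\frac{2401}{16} \approx 150.06$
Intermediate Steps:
$t = 0$ ($t = -18 + 2 \cdot 3 \cdot 3 = -18 + 2 \cdot 9 = -18 + 18 = 0$)
$P = 1$ ($P = \frac{4}{4} = 4 \cdot \frac{1}{4} = 1$)
$s{\left(H \right)} = -1$ ($s{\left(H \right)} = \left(-1\right) 1 = -1$)
$I{\left(R,a \right)} = - \frac{5}{2}$ ($I{\left(R,a \right)} = \frac{2 - 12}{4} = \frac{1}{4} \left(-10\right) = - \frac{5}{2}$)
$\left(\left(s{\left(1 \right)} + I{\left(t,3 \right)}\right)^{2}\right)^{2} = \left(\left(-1 - \frac{5}{2}\right)^{2}\right)^{2} = \left(\left(- \frac{7}{2}\right)^{2}\right)^{2} = \left(\frac{49}{4}\right)^{2} = \frac{2401}{16}$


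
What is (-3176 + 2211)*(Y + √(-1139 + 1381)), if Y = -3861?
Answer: 3725865 - 10615*√2 ≈ 3.7109e+6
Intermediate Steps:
(-3176 + 2211)*(Y + √(-1139 + 1381)) = (-3176 + 2211)*(-3861 + √(-1139 + 1381)) = -965*(-3861 + √242) = -965*(-3861 + 11*√2) = 3725865 - 10615*√2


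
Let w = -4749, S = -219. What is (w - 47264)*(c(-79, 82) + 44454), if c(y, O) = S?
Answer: -2300795055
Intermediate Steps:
c(y, O) = -219
(w - 47264)*(c(-79, 82) + 44454) = (-4749 - 47264)*(-219 + 44454) = -52013*44235 = -2300795055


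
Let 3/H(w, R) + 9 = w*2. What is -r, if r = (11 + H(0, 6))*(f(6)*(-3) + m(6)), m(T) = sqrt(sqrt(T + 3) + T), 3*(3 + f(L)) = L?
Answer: -64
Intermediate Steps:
f(L) = -3 + L/3
H(w, R) = 3/(-9 + 2*w) (H(w, R) = 3/(-9 + w*2) = 3/(-9 + 2*w))
m(T) = sqrt(T + sqrt(3 + T)) (m(T) = sqrt(sqrt(3 + T) + T) = sqrt(T + sqrt(3 + T)))
r = 64 (r = (11 + 3/(-9 + 2*0))*((-3 + (1/3)*6)*(-3) + sqrt(6 + sqrt(3 + 6))) = (11 + 3/(-9 + 0))*((-3 + 2)*(-3) + sqrt(6 + sqrt(9))) = (11 + 3/(-9))*(-1*(-3) + sqrt(6 + 3)) = (11 + 3*(-1/9))*(3 + sqrt(9)) = (11 - 1/3)*(3 + 3) = (32/3)*6 = 64)
-r = -1*64 = -64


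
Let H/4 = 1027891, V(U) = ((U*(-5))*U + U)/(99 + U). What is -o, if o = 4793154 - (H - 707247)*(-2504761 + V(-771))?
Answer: -17023888609635/2 ≈ -8.5119e+12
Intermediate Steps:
V(U) = (U - 5*U²)/(99 + U) (V(U) = ((-5*U)*U + U)/(99 + U) = (-5*U² + U)/(99 + U) = (U - 5*U²)/(99 + U))
H = 4111564 (H = 4*1027891 = 4111564)
o = 17023888609635/2 (o = 4793154 - (4111564 - 707247)*(-2504761 - 771*(1 - 5*(-771))/(99 - 771)) = 4793154 - 3404317*(-2504761 - 771*(1 + 3855)/(-672)) = 4793154 - 3404317*(-2504761 - 771*(-1/672)*3856) = 4793154 - 3404317*(-2504761 + 61937/14) = 4793154 - 3404317*(-35004717)/14 = 4793154 - 1*(-17023879023327/2) = 4793154 + 17023879023327/2 = 17023888609635/2 ≈ 8.5119e+12)
-o = -1*17023888609635/2 = -17023888609635/2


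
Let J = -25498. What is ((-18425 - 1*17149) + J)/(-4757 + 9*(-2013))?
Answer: 30536/11437 ≈ 2.6699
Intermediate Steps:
((-18425 - 1*17149) + J)/(-4757 + 9*(-2013)) = ((-18425 - 1*17149) - 25498)/(-4757 + 9*(-2013)) = ((-18425 - 17149) - 25498)/(-4757 - 18117) = (-35574 - 25498)/(-22874) = -61072*(-1/22874) = 30536/11437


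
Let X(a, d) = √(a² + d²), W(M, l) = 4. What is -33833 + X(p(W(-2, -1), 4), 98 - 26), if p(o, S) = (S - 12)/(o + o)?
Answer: -33833 + √5185 ≈ -33761.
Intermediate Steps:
p(o, S) = (-12 + S)/(2*o) (p(o, S) = (-12 + S)/((2*o)) = (-12 + S)*(1/(2*o)) = (-12 + S)/(2*o))
-33833 + X(p(W(-2, -1), 4), 98 - 26) = -33833 + √(((½)*(-12 + 4)/4)² + (98 - 26)²) = -33833 + √(((½)*(¼)*(-8))² + 72²) = -33833 + √((-1)² + 5184) = -33833 + √(1 + 5184) = -33833 + √5185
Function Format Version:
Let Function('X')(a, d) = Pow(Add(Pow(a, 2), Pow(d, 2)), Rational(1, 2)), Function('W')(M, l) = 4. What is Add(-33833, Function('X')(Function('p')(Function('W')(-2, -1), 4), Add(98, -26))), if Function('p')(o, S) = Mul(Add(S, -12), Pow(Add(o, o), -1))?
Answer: Add(-33833, Pow(5185, Rational(1, 2))) ≈ -33761.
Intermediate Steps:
Function('p')(o, S) = Mul(Rational(1, 2), Pow(o, -1), Add(-12, S)) (Function('p')(o, S) = Mul(Add(-12, S), Pow(Mul(2, o), -1)) = Mul(Add(-12, S), Mul(Rational(1, 2), Pow(o, -1))) = Mul(Rational(1, 2), Pow(o, -1), Add(-12, S)))
Add(-33833, Function('X')(Function('p')(Function('W')(-2, -1), 4), Add(98, -26))) = Add(-33833, Pow(Add(Pow(Mul(Rational(1, 2), Pow(4, -1), Add(-12, 4)), 2), Pow(Add(98, -26), 2)), Rational(1, 2))) = Add(-33833, Pow(Add(Pow(Mul(Rational(1, 2), Rational(1, 4), -8), 2), Pow(72, 2)), Rational(1, 2))) = Add(-33833, Pow(Add(Pow(-1, 2), 5184), Rational(1, 2))) = Add(-33833, Pow(Add(1, 5184), Rational(1, 2))) = Add(-33833, Pow(5185, Rational(1, 2)))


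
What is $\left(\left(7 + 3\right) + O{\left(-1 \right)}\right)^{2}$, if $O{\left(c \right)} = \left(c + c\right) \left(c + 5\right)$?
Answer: $4$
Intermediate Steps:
$O{\left(c \right)} = 2 c \left(5 + c\right)$
$\left(\left(7 + 3\right) + O{\left(-1 \right)}\right)^{2} = \left(\left(7 + 3\right) + 2 \left(-1\right) \left(5 - 1\right)\right)^{2} = \left(10 + 2 \left(-1\right) 4\right)^{2} = \left(10 - 8\right)^{2} = 2^{2} = 4$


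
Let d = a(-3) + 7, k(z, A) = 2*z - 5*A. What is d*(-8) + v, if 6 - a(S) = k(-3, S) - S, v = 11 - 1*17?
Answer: -14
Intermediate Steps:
v = -6 (v = 11 - 17 = -6)
k(z, A) = -5*A + 2*z
a(S) = 12 + 6*S (a(S) = 6 - ((-5*S + 2*(-3)) - S) = 6 - ((-5*S - 6) - S) = 6 - ((-6 - 5*S) - S) = 6 - (-6 - 6*S) = 6 + (6 + 6*S) = 12 + 6*S)
d = 1 (d = (12 + 6*(-3)) + 7 = (12 - 18) + 7 = -6 + 7 = 1)
d*(-8) + v = 1*(-8) - 6 = -8 - 6 = -14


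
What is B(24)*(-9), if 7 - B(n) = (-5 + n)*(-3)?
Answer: -576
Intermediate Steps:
B(n) = -8 + 3*n (B(n) = 7 - (-5 + n)*(-3) = 7 - (15 - 3*n) = 7 + (-15 + 3*n) = -8 + 3*n)
B(24)*(-9) = (-8 + 3*24)*(-9) = (-8 + 72)*(-9) = 64*(-9) = -576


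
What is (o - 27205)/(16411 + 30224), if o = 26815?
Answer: -26/3109 ≈ -0.0083628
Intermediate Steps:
(o - 27205)/(16411 + 30224) = (26815 - 27205)/(16411 + 30224) = -390/46635 = -390*1/46635 = -26/3109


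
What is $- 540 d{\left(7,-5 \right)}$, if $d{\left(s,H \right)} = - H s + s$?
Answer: $-22680$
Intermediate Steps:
$d{\left(s,H \right)} = s - H s$ ($d{\left(s,H \right)} = - H s + s = s - H s$)
$- 540 d{\left(7,-5 \right)} = - 540 \cdot 7 \left(1 - -5\right) = - 540 \cdot 7 \left(1 + 5\right) = - 540 \cdot 7 \cdot 6 = \left(-540\right) 42 = -22680$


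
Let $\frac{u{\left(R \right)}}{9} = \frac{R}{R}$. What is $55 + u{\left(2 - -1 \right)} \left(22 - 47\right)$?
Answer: $-170$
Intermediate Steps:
$u{\left(R \right)} = 9$ ($u{\left(R \right)} = 9 \frac{R}{R} = 9 \cdot 1 = 9$)
$55 + u{\left(2 - -1 \right)} \left(22 - 47\right) = 55 + 9 \left(22 - 47\right) = 55 + 9 \left(-25\right) = 55 - 225 = -170$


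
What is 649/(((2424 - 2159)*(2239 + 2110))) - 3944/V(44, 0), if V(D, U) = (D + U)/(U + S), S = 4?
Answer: -4545393701/12677335 ≈ -358.54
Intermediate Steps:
V(D, U) = (D + U)/(4 + U) (V(D, U) = (D + U)/(U + 4) = (D + U)/(4 + U))
649/(((2424 - 2159)*(2239 + 2110))) - 3944/V(44, 0) = 649/(((2424 - 2159)*(2239 + 2110))) - 3944*(4 + 0)/(44 + 0) = 649/((265*4349)) - 3944/(44/4) = 649/1152485 - 3944/((¼)*44) = 649*(1/1152485) - 3944/11 = 649/1152485 - 3944*1/11 = 649/1152485 - 3944/11 = -4545393701/12677335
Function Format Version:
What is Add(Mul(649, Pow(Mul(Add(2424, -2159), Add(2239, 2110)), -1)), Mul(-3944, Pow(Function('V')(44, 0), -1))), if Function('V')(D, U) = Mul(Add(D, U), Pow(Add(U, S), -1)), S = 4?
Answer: Rational(-4545393701, 12677335) ≈ -358.54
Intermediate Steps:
Function('V')(D, U) = Mul(Pow(Add(4, U), -1), Add(D, U)) (Function('V')(D, U) = Mul(Add(D, U), Pow(Add(U, 4), -1)) = Mul(Add(D, U), Pow(Add(4, U), -1)) = Mul(Pow(Add(4, U), -1), Add(D, U)))
Add(Mul(649, Pow(Mul(Add(2424, -2159), Add(2239, 2110)), -1)), Mul(-3944, Pow(Function('V')(44, 0), -1))) = Add(Mul(649, Pow(Mul(Add(2424, -2159), Add(2239, 2110)), -1)), Mul(-3944, Pow(Mul(Pow(Add(4, 0), -1), Add(44, 0)), -1))) = Add(Mul(649, Pow(Mul(265, 4349), -1)), Mul(-3944, Pow(Mul(Pow(4, -1), 44), -1))) = Add(Mul(649, Pow(1152485, -1)), Mul(-3944, Pow(Mul(Rational(1, 4), 44), -1))) = Add(Mul(649, Rational(1, 1152485)), Mul(-3944, Pow(11, -1))) = Add(Rational(649, 1152485), Mul(-3944, Rational(1, 11))) = Add(Rational(649, 1152485), Rational(-3944, 11)) = Rational(-4545393701, 12677335)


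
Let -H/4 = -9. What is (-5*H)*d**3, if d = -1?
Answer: 180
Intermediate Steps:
H = 36 (H = -4*(-9) = 36)
(-5*H)*d**3 = -5*36*(-1)**3 = -180*(-1) = 180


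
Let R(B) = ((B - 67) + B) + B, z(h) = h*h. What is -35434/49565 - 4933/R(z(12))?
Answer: -51487511/3618245 ≈ -14.230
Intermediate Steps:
z(h) = h²
R(B) = -67 + 3*B (R(B) = ((-67 + B) + B) + B = (-67 + 2*B) + B = -67 + 3*B)
-35434/49565 - 4933/R(z(12)) = -35434/49565 - 4933/(-67 + 3*12²) = -35434*1/49565 - 4933/(-67 + 3*144) = -35434/49565 - 4933/(-67 + 432) = -35434/49565 - 4933/365 = -51487511/3618245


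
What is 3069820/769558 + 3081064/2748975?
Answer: 5404957942106/1057747851525 ≈ 5.1099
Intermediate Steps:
3069820/769558 + 3081064/2748975 = 3069820*(1/769558) + 3081064*(1/2748975) = 1534910/384779 + 3081064/2748975 = 5404957942106/1057747851525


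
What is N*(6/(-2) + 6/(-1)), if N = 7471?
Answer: -67239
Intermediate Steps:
N*(6/(-2) + 6/(-1)) = 7471*(6/(-2) + 6/(-1)) = 7471*(6*(-½) + 6*(-1)) = 7471*(-3 - 6) = 7471*(-9) = -67239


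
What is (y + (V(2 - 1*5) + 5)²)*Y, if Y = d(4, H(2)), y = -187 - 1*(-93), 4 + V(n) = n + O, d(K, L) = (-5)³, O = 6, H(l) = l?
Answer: 9750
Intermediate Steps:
d(K, L) = -125
V(n) = 2 + n (V(n) = -4 + (n + 6) = -4 + (6 + n) = 2 + n)
y = -94 (y = -187 + 93 = -94)
Y = -125
(y + (V(2 - 1*5) + 5)²)*Y = (-94 + ((2 + (2 - 1*5)) + 5)²)*(-125) = (-94 + ((2 + (2 - 5)) + 5)²)*(-125) = (-94 + ((2 - 3) + 5)²)*(-125) = (-94 + (-1 + 5)²)*(-125) = (-94 + 4²)*(-125) = (-94 + 16)*(-125) = -78*(-125) = 9750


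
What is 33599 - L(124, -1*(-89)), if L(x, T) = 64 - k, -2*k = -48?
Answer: 33559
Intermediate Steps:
k = 24 (k = -½*(-48) = 24)
L(x, T) = 40 (L(x, T) = 64 - 1*24 = 64 - 24 = 40)
33599 - L(124, -1*(-89)) = 33599 - 1*40 = 33599 - 40 = 33559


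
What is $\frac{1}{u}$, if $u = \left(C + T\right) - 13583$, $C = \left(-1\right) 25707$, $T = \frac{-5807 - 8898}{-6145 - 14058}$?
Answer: $- \frac{20203}{793761165} \approx -2.5452 \cdot 10^{-5}$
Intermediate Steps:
$T = \frac{14705}{20203}$ ($T = - \frac{14705}{-20203} = \left(-14705\right) \left(- \frac{1}{20203}\right) = \frac{14705}{20203} \approx 0.72786$)
$C = -25707$
$u = - \frac{793761165}{20203}$ ($u = \left(-25707 + \frac{14705}{20203}\right) - 13583 = - \frac{519343816}{20203} - 13583 = - \frac{793761165}{20203} \approx -39289.0$)
$\frac{1}{u} = \frac{1}{- \frac{793761165}{20203}} = - \frac{20203}{793761165}$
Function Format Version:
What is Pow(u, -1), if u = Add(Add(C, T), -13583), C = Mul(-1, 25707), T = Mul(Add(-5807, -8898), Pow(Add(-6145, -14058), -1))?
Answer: Rational(-20203, 793761165) ≈ -2.5452e-5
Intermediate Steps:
T = Rational(14705, 20203) (T = Mul(-14705, Pow(-20203, -1)) = Mul(-14705, Rational(-1, 20203)) = Rational(14705, 20203) ≈ 0.72786)
C = -25707
u = Rational(-793761165, 20203) (u = Add(Add(-25707, Rational(14705, 20203)), -13583) = Add(Rational(-519343816, 20203), -13583) = Rational(-793761165, 20203) ≈ -39289.)
Pow(u, -1) = Pow(Rational(-793761165, 20203), -1) = Rational(-20203, 793761165)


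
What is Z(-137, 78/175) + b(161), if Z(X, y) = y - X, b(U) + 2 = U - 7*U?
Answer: -145347/175 ≈ -830.55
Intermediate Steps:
b(U) = -2 - 6*U (b(U) = -2 + (U - 7*U) = -2 - 6*U)
Z(-137, 78/175) + b(161) = (78/175 - 1*(-137)) + (-2 - 6*161) = (78*(1/175) + 137) + (-2 - 966) = (78/175 + 137) - 968 = 24053/175 - 968 = -145347/175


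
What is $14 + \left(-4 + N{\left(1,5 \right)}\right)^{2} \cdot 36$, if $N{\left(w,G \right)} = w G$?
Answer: $50$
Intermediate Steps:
$N{\left(w,G \right)} = G w$
$14 + \left(-4 + N{\left(1,5 \right)}\right)^{2} \cdot 36 = 14 + \left(-4 + 5 \cdot 1\right)^{2} \cdot 36 = 14 + \left(-4 + 5\right)^{2} \cdot 36 = 14 + 1^{2} \cdot 36 = 14 + 1 \cdot 36 = 14 + 36 = 50$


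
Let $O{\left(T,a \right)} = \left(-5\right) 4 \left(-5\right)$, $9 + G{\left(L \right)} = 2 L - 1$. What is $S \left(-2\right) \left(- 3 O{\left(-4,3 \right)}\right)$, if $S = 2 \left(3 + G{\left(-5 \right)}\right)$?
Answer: $-20400$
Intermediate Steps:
$G{\left(L \right)} = -10 + 2 L$ ($G{\left(L \right)} = -9 + \left(2 L - 1\right) = -9 + \left(-1 + 2 L\right) = -10 + 2 L$)
$O{\left(T,a \right)} = 100$ ($O{\left(T,a \right)} = \left(-20\right) \left(-5\right) = 100$)
$S = -34$ ($S = 2 \left(3 + \left(-10 + 2 \left(-5\right)\right)\right) = 2 \left(3 - 20\right) = 2 \left(-17\right) = -34$)
$S \left(-2\right) \left(- 3 O{\left(-4,3 \right)}\right) = \left(-34\right) \left(-2\right) \left(\left(-3\right) 100\right) = 68 \left(-300\right) = -20400$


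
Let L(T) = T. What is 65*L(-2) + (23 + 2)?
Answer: -105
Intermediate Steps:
65*L(-2) + (23 + 2) = 65*(-2) + (23 + 2) = -130 + 25 = -105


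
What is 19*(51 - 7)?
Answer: 836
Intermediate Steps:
19*(51 - 7) = 19*44 = 836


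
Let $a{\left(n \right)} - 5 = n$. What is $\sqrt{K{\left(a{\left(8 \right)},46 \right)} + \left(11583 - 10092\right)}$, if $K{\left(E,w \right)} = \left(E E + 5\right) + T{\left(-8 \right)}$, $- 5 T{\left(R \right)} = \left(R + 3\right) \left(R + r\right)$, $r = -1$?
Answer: $6 \sqrt{46} \approx 40.694$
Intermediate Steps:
$a{\left(n \right)} = 5 + n$
$T{\left(R \right)} = - \frac{\left(-1 + R\right) \left(3 + R\right)}{5}$ ($T{\left(R \right)} = - \frac{\left(R + 3\right) \left(R - 1\right)}{5} = - \frac{\left(3 + R\right) \left(-1 + R\right)}{5} = - \frac{\left(-1 + R\right) \left(3 + R\right)}{5}$)
$K{\left(E,w \right)} = -4 + E^{2}$ ($K{\left(E,w \right)} = \left(E E + 5\right) - \left(- \frac{19}{5} + \frac{64}{5}\right) = \left(E^{2} + 5\right) + \left(\frac{3}{5} + \frac{16}{5} - \frac{64}{5}\right) = \left(5 + E^{2}\right) + \left(\frac{3}{5} + \frac{16}{5} - \frac{64}{5}\right) = \left(5 + E^{2}\right) - 9 = -4 + E^{2}$)
$\sqrt{K{\left(a{\left(8 \right)},46 \right)} + \left(11583 - 10092\right)} = \sqrt{\left(-4 + \left(5 + 8\right)^{2}\right) + \left(11583 - 10092\right)} = \sqrt{\left(-4 + 13^{2}\right) + \left(11583 - 10092\right)} = \sqrt{\left(-4 + 169\right) + 1491} = \sqrt{165 + 1491} = \sqrt{1656} = 6 \sqrt{46}$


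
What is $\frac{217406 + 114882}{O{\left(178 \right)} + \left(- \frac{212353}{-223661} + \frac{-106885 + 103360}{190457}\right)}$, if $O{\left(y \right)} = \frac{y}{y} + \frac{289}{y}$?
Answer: $\frac{229049409492302848}{2450171860877} \approx 93483.0$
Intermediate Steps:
$O{\left(y \right)} = 1 + \frac{289}{y}$
$\frac{217406 + 114882}{O{\left(178 \right)} + \left(- \frac{212353}{-223661} + \frac{-106885 + 103360}{190457}\right)} = \frac{217406 + 114882}{\frac{289 + 178}{178} + \left(- \frac{212353}{-223661} + \frac{-106885 + 103360}{190457}\right)} = \frac{332288}{\frac{1}{178} \cdot 467 - - \frac{39655710296}{42597803077}} = \frac{332288}{\frac{467}{178} + \left(\frac{212353}{223661} - \frac{3525}{190457}\right)} = \frac{332288}{\frac{467}{178} + \frac{39655710296}{42597803077}} = \frac{332288}{\frac{26951890469647}{7582408947706}} = 332288 \cdot \frac{7582408947706}{26951890469647} = \frac{229049409492302848}{2450171860877}$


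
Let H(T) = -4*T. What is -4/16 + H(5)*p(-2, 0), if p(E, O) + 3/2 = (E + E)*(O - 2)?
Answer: -521/4 ≈ -130.25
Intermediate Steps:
p(E, O) = -3/2 + 2*E*(-2 + O) (p(E, O) = -3/2 + (E + E)*(O - 2) = -3/2 + (2*E)*(-2 + O) = -3/2 + 2*E*(-2 + O))
-4/16 + H(5)*p(-2, 0) = -4/16 + (-4*5)*(-3/2 - 4*(-2) + 2*(-2)*0) = -4*1/16 - 20*(-3/2 + 8 + 0) = -¼ - 20*13/2 = -¼ - 130 = -521/4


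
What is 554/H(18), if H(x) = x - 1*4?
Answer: 277/7 ≈ 39.571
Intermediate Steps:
H(x) = -4 + x (H(x) = x - 4 = -4 + x)
554/H(18) = 554/(-4 + 18) = 554/14 = 554*(1/14) = 277/7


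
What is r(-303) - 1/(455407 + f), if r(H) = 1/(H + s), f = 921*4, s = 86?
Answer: -459308/99622747 ≈ -0.0046105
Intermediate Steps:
f = 3684
r(H) = 1/(86 + H) (r(H) = 1/(H + 86) = 1/(86 + H))
r(-303) - 1/(455407 + f) = 1/(86 - 303) - 1/(455407 + 3684) = 1/(-217) - 1/459091 = -1/217 - 1*1/459091 = -1/217 - 1/459091 = -459308/99622747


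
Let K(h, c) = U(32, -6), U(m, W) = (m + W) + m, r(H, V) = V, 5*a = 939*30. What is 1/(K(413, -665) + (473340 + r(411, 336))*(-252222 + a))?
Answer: -1/116802817430 ≈ -8.5614e-12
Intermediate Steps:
a = 5634 (a = (939*30)/5 = (⅕)*28170 = 5634)
U(m, W) = W + 2*m (U(m, W) = (W + m) + m = W + 2*m)
K(h, c) = 58 (K(h, c) = -6 + 2*32 = -6 + 64 = 58)
1/(K(413, -665) + (473340 + r(411, 336))*(-252222 + a)) = 1/(58 + (473340 + 336)*(-252222 + 5634)) = 1/(58 + 473676*(-246588)) = 1/(58 - 116802817488) = 1/(-116802817430) = -1/116802817430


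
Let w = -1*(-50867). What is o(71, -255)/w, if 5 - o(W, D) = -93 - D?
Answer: -157/50867 ≈ -0.0030865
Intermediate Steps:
o(W, D) = 98 + D (o(W, D) = 5 - (-93 - D) = 5 + (93 + D) = 98 + D)
w = 50867
o(71, -255)/w = (98 - 255)/50867 = -157*1/50867 = -157/50867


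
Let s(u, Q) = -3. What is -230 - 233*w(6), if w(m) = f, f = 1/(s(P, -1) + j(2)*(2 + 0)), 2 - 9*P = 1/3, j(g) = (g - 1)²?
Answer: 3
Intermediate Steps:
j(g) = (-1 + g)²
P = 5/27 (P = 2/9 - ⅑/3 = 2/9 - ⅑*⅓ = 2/9 - 1/27 = 5/27 ≈ 0.18519)
f = -1 (f = 1/(-3 + (-1 + 2)²*(2 + 0)) = 1/(-3 + 1²*2) = 1/(-3 + 1*2) = 1/(-3 + 2) = 1/(-1) = -1)
w(m) = -1
-230 - 233*w(6) = -230 - 233*(-1) = -230 + 233 = 3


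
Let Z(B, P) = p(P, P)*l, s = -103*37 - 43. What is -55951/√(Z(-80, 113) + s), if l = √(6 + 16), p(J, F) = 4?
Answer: 55951*I*√2/(2*√(1927 - 2*√22)) ≈ 903.47*I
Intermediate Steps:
l = √22 ≈ 4.6904
s = -3854 (s = -3811 - 43 = -3854)
Z(B, P) = 4*√22
-55951/√(Z(-80, 113) + s) = -55951/√(4*√22 - 3854) = -55951/√(-3854 + 4*√22)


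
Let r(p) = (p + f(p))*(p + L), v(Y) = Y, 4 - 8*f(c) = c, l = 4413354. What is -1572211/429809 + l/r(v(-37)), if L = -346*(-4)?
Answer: -5238408350141/49210981455 ≈ -106.45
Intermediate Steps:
L = 1384
f(c) = 1/2 - c/8
r(p) = (1/2 + 7*p/8)*(1384 + p) (r(p) = (p + (1/2 - p/8))*(p + 1384) = (1/2 + 7*p/8)*(1384 + p))
-1572211/429809 + l/r(v(-37)) = -1572211/429809 + 4413354/(692 + (7/8)*(-37)**2 + (2423/2)*(-37)) = -1572211*1/429809 + 4413354/(692 + (7/8)*1369 - 89651/2) = -1572211/429809 + 4413354/(692 + 9583/8 - 89651/2) = -1572211/429809 + 4413354/(-343485/8) = -1572211/429809 + 4413354*(-8/343485) = -1572211/429809 - 11768944/114495 = -5238408350141/49210981455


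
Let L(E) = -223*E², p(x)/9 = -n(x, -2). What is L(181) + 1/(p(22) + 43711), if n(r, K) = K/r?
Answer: -3512801173479/480830 ≈ -7.3057e+6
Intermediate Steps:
p(x) = 18/x (p(x) = 9*(-(-2)/x) = 9*(2/x) = 18/x)
L(181) + 1/(p(22) + 43711) = -223*181² + 1/(18/22 + 43711) = -223*32761 + 1/(18*(1/22) + 43711) = -7305703 + 1/(9/11 + 43711) = -7305703 + 1/(480830/11) = -7305703 + 11/480830 = -3512801173479/480830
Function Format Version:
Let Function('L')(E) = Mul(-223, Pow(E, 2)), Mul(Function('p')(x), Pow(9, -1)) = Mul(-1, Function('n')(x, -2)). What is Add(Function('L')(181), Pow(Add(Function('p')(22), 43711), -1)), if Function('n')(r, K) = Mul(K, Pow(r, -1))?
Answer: Rational(-3512801173479, 480830) ≈ -7.3057e+6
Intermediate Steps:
Function('p')(x) = Mul(18, Pow(x, -1)) (Function('p')(x) = Mul(9, Mul(-1, Mul(-2, Pow(x, -1)))) = Mul(9, Mul(2, Pow(x, -1))) = Mul(18, Pow(x, -1)))
Add(Function('L')(181), Pow(Add(Function('p')(22), 43711), -1)) = Add(Mul(-223, Pow(181, 2)), Pow(Add(Mul(18, Pow(22, -1)), 43711), -1)) = Add(Mul(-223, 32761), Pow(Add(Mul(18, Rational(1, 22)), 43711), -1)) = Add(-7305703, Pow(Add(Rational(9, 11), 43711), -1)) = Add(-7305703, Pow(Rational(480830, 11), -1)) = Add(-7305703, Rational(11, 480830)) = Rational(-3512801173479, 480830)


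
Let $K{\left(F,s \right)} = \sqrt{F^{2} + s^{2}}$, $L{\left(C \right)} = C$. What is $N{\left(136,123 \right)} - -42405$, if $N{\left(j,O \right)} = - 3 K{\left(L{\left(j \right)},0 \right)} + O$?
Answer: $42120$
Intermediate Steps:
$N{\left(j,O \right)} = O - 3 \sqrt{j^{2}}$ ($N{\left(j,O \right)} = - 3 \sqrt{j^{2} + 0^{2}} + O = - 3 \sqrt{j^{2} + 0} + O = - 3 \sqrt{j^{2}} + O = O - 3 \sqrt{j^{2}}$)
$N{\left(136,123 \right)} - -42405 = \left(123 - 3 \sqrt{136^{2}}\right) - -42405 = \left(123 - 3 \sqrt{18496}\right) + 42405 = \left(123 - 408\right) + 42405 = -285 + 42405 = 42120$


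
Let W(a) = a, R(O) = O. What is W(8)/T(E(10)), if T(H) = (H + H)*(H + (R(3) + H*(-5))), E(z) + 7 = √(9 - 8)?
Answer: -2/81 ≈ -0.024691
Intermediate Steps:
E(z) = -6 (E(z) = -7 + √(9 - 8) = -7 + √1 = -7 + 1 = -6)
T(H) = 2*H*(3 - 4*H) (T(H) = (H + H)*(H + (3 + H*(-5))) = (2*H)*(H + (3 - 5*H)) = (2*H)*(3 - 4*H) = 2*H*(3 - 4*H))
W(8)/T(E(10)) = 8/((2*(-6)*(3 - 4*(-6)))) = 8/((2*(-6)*(3 + 24))) = 8/((2*(-6)*27)) = 8/(-324) = 8*(-1/324) = -2/81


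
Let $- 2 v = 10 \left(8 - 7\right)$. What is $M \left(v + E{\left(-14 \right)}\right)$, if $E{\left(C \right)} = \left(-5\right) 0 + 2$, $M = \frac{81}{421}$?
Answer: $- \frac{243}{421} \approx -0.5772$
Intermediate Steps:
$M = \frac{81}{421}$ ($M = 81 \cdot \frac{1}{421} = \frac{81}{421} \approx 0.1924$)
$v = -5$ ($v = - \frac{10 \left(8 - 7\right)}{2} = - \frac{10 \cdot 1}{2} = \left(- \frac{1}{2}\right) 10 = -5$)
$E{\left(C \right)} = 2$ ($E{\left(C \right)} = 0 + 2 = 2$)
$M \left(v + E{\left(-14 \right)}\right) = \frac{81 \left(-5 + 2\right)}{421} = \frac{81}{421} \left(-3\right) = - \frac{243}{421}$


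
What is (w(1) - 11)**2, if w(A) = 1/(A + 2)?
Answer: 1024/9 ≈ 113.78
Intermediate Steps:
w(A) = 1/(2 + A)
(w(1) - 11)**2 = (1/(2 + 1) - 11)**2 = (1/3 - 11)**2 = (-32/3)**2 = 1024/9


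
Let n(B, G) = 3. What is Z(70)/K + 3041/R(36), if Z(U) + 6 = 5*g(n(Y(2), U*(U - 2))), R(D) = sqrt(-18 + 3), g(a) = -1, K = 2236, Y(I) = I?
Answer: -11/2236 - 3041*I*sqrt(15)/15 ≈ -0.0049195 - 785.18*I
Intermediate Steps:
R(D) = I*sqrt(15) (R(D) = sqrt(-15) = I*sqrt(15))
Z(U) = -11 (Z(U) = -6 + 5*(-1) = -6 - 5 = -11)
Z(70)/K + 3041/R(36) = -11/2236 + 3041/((I*sqrt(15))) = -11*1/2236 + 3041*(-I*sqrt(15)/15) = -11/2236 - 3041*I*sqrt(15)/15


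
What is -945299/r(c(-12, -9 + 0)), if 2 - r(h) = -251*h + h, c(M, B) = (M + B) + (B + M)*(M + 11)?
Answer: -945299/2 ≈ -4.7265e+5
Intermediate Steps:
c(M, B) = B + M + (11 + M)*(B + M) (c(M, B) = (B + M) + (B + M)*(11 + M) = (B + M) + (11 + M)*(B + M) = B + M + (11 + M)*(B + M))
r(h) = 2 + 250*h (r(h) = 2 - (-251*h + h) = 2 - (-250)*h = 2 + 250*h)
-945299/r(c(-12, -9 + 0)) = -945299/(2 + 250*((-12)² + 12*(-9 + 0) + 12*(-12) + (-9 + 0)*(-12))) = -945299/(2 + 250*(144 + 12*(-9) - 144 - 9*(-12))) = -945299/(2 + 250*(144 - 108 - 144 + 108)) = -945299/(2 + 250*0) = -945299/(2 + 0) = -945299/2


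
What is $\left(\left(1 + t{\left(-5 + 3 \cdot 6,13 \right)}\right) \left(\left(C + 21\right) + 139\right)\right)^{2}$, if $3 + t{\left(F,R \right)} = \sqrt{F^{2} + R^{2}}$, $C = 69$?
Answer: $17934822 - 2726932 \sqrt{2} \approx 1.4078 \cdot 10^{7}$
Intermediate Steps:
$t{\left(F,R \right)} = -3 + \sqrt{F^{2} + R^{2}}$
$\left(\left(1 + t{\left(-5 + 3 \cdot 6,13 \right)}\right) \left(\left(C + 21\right) + 139\right)\right)^{2} = \left(\left(1 - \left(3 - \sqrt{\left(-5 + 3 \cdot 6\right)^{2} + 13^{2}}\right)\right) \left(\left(69 + 21\right) + 139\right)\right)^{2} = \left(\left(1 - \left(3 - \sqrt{\left(-5 + 18\right)^{2} + 169}\right)\right) \left(90 + 139\right)\right)^{2} = \left(\left(1 - \left(3 - \sqrt{13^{2} + 169}\right)\right) 229\right)^{2} = \left(\left(1 - \left(3 - \sqrt{169 + 169}\right)\right) 229\right)^{2} = \left(\left(1 - \left(3 - \sqrt{338}\right)\right) 229\right)^{2} = \left(\left(1 - \left(3 - 13 \sqrt{2}\right)\right) 229\right)^{2} = \left(\left(-2 + 13 \sqrt{2}\right) 229\right)^{2} = \left(-458 + 2977 \sqrt{2}\right)^{2}$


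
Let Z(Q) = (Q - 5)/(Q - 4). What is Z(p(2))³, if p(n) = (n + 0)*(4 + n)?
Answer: 343/512 ≈ 0.66992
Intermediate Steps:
p(n) = n*(4 + n)
Z(Q) = (-5 + Q)/(-4 + Q)
Z(p(2))³ = ((-5 + 2*(4 + 2))/(-4 + 2*(4 + 2)))³ = ((-5 + 2*6)/(-4 + 2*6))³ = ((-5 + 12)/(-4 + 12))³ = (7/8)³ = 343/512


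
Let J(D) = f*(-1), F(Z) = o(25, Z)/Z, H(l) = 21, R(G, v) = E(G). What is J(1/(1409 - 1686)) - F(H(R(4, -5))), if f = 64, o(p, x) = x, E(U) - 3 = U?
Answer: -65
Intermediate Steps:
E(U) = 3 + U
R(G, v) = 3 + G
F(Z) = 1 (F(Z) = Z/Z = 1)
J(D) = -64 (J(D) = 64*(-1) = -64)
J(1/(1409 - 1686)) - F(H(R(4, -5))) = -64 - 1*1 = -64 - 1 = -65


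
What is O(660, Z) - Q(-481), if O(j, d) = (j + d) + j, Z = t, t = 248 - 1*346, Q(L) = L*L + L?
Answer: -229658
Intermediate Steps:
Q(L) = L + L² (Q(L) = L² + L = L + L²)
t = -98 (t = 248 - 346 = -98)
Z = -98
O(j, d) = d + 2*j (O(j, d) = (d + j) + j = d + 2*j)
O(660, Z) - Q(-481) = (-98 + 2*660) - (-481)*(1 - 481) = (-98 + 1320) - (-481)*(-480) = 1222 - 1*230880 = 1222 - 230880 = -229658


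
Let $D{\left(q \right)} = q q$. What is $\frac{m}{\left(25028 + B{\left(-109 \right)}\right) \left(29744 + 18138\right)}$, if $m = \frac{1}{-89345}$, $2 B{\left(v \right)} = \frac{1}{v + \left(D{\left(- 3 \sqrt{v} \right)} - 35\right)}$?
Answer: $- \frac{225}{24090798337375271} \approx -9.3397 \cdot 10^{-15}$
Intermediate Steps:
$D{\left(q \right)} = q^{2}$
$B{\left(v \right)} = \frac{1}{2 \left(-35 + 10 v\right)}$ ($B{\left(v \right)} = \frac{1}{2 \left(v + \left(\left(- 3 \sqrt{v}\right)^{2} - 35\right)\right)} = \frac{1}{2 \left(v + \left(9 v - 35\right)\right)} = \frac{1}{2 \left(v + \left(-35 + 9 v\right)\right)} = \frac{1}{2 \left(-35 + 10 v\right)}$)
$m = - \frac{1}{89345} \approx -1.1193 \cdot 10^{-5}$
$\frac{m}{\left(25028 + B{\left(-109 \right)}\right) \left(29744 + 18138\right)} = - \frac{1}{89345 \left(25028 + \frac{1}{10 \left(-7 + 2 \left(-109\right)\right)}\right) \left(29744 + 18138\right)} = - \frac{1}{89345 \left(25028 + \frac{1}{10 \left(-7 - 218\right)}\right) 47882} = - \frac{1}{89345 \left(25028 + \frac{1}{10 \left(-225\right)}\right) 47882} = - \frac{1}{89345 \left(25028 + \frac{1}{10} \left(- \frac{1}{225}\right)\right) 47882} = - \frac{1}{89345 \left(25028 - \frac{1}{2250}\right) 47882} = - \frac{1}{89345 \cdot \frac{56312999}{2250} \cdot 47882} = - \frac{1}{89345 \cdot \frac{1348189509059}{1125}} = \left(- \frac{1}{89345}\right) \frac{1125}{1348189509059} = - \frac{225}{24090798337375271}$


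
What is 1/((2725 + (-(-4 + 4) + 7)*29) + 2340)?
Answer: 1/5268 ≈ 0.00018983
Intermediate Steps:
1/((2725 + (-(-4 + 4) + 7)*29) + 2340) = 1/((2725 + (-1*0 + 7)*29) + 2340) = 1/((2725 + (0 + 7)*29) + 2340) = 1/((2725 + 7*29) + 2340) = 1/((2725 + 203) + 2340) = 1/(2928 + 2340) = 1/5268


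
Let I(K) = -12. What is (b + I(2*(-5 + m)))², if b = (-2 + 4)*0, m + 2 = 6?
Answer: 144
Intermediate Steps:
m = 4 (m = -2 + 6 = 4)
b = 0 (b = 2*0 = 0)
(b + I(2*(-5 + m)))² = (0 - 12)² = (-12)² = 144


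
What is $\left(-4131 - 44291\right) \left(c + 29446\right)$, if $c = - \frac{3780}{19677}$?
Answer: $- \frac{1335997940684}{937} \approx -1.4258 \cdot 10^{9}$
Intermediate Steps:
$c = - \frac{180}{937}$ ($c = \left(-3780\right) \frac{1}{19677} = - \frac{180}{937} \approx -0.1921$)
$\left(-4131 - 44291\right) \left(c + 29446\right) = \left(-4131 - 44291\right) \left(- \frac{180}{937} + 29446\right) = \left(-48422\right) \frac{27590722}{937} = - \frac{1335997940684}{937}$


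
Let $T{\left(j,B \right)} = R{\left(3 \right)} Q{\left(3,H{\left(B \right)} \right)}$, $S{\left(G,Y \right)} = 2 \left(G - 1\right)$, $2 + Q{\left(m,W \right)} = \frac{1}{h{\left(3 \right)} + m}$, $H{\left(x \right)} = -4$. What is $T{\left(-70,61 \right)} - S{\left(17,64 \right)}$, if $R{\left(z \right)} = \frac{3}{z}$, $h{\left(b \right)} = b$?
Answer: $- \frac{203}{6} \approx -33.833$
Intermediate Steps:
$Q{\left(m,W \right)} = -2 + \frac{1}{3 + m}$
$S{\left(G,Y \right)} = -2 + 2 G$ ($S{\left(G,Y \right)} = 2 \left(-1 + G\right) = -2 + 2 G$)
$T{\left(j,B \right)} = - \frac{11}{6}$ ($T{\left(j,B \right)} = \frac{3}{3} \frac{-5 - 6}{3 + 3} = 3 \cdot \frac{1}{3} \frac{-5 - 6}{6} = 1 \cdot \frac{1}{6} \left(-11\right) = 1 \left(- \frac{11}{6}\right) = - \frac{11}{6}$)
$T{\left(-70,61 \right)} - S{\left(17,64 \right)} = - \frac{11}{6} - \left(-2 + 2 \cdot 17\right) = - \frac{11}{6} - \left(-2 + 34\right) = - \frac{11}{6} - 32 = - \frac{203}{6}$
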